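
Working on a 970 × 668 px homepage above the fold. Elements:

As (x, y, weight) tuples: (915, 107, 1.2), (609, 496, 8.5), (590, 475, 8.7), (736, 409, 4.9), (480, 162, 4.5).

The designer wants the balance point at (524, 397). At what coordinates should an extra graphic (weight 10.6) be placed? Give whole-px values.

(278, 381)

With the extra graphic, Σw becomes 1.2 + 8.5 + 8.7 + 4.9 + 4.5 + 10.6 = 38.4.
x: target moment 38.4×524 = 20121.6; current 1.2·915 + 8.5·609 + 8.7·590 + 4.9·736 + 4.5·480 = 17173.9; the extra graphic supplies 2947.7, so x = 2947.7/10.6 ≈ 278.08.
y: target moment 38.4×397 = 15244.8; current 1.2·107 + 8.5·496 + 8.7·475 + 4.9·409 + 4.5·162 = 11210.0; the extra graphic supplies 4034.8, so y = 4034.8/10.6 ≈ 380.64.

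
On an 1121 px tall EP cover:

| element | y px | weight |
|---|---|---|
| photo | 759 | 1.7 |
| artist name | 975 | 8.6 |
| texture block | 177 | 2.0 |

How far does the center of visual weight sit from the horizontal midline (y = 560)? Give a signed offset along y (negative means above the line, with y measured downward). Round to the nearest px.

≈ 255 px

Weights sum to 1.7 + 8.6 + 2.0 = 12.3.
Σw·y = 1.7·759 + 8.6·975 + 2.0·177 = 10029.3, so ȳ = 10029.3/12.3 ≈ 815.39.
Difference: 815.39 − 560 ≈ 255.39.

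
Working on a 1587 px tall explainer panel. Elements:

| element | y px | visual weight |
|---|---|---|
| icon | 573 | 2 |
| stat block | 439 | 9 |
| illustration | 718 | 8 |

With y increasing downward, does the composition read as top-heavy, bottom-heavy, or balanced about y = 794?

Weights sum to 2 + 9 + 8 = 19.
y: (2·573 + 9·439 + 8·718) / 19 = 10841 / 19 ≈ 570.58
Since 570.6 is above (smaller y than) 794, the composition reads top-heavy.

top-heavy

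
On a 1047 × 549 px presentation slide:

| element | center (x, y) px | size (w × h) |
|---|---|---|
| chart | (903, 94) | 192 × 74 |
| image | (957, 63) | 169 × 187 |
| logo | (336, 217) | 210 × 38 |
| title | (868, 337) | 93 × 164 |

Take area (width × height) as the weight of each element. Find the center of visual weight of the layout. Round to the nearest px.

Taking area as weight: chart 192·74 = 14208, image 169·187 = 31603, logo 210·38 = 7980, title 93·164 = 15252. Sum 69043.
x-moment: 14208·903 + 31603·957 + 7980·336 + 15252·868 = 58993911; centroid 58993911/69043 ≈ 854.45.
y-moment: 14208·94 + 31603·63 + 7980·217 + 15252·337 = 10198125; centroid 10198125/69043 ≈ 147.71.

(854, 148)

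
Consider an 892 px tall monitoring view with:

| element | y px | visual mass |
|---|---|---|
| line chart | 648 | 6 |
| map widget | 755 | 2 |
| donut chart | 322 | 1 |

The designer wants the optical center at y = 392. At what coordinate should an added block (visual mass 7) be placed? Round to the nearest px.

y ≈ 79

With the added block, Σw becomes 6 + 2 + 1 + 7 = 16.
Along y: (5720 + 7·y) / 16 = 392 (existing moment 6·648 + 2·755 + 1·322 = 5720) ⇒ y = (6272 − 5720) / 7 ≈ 78.86.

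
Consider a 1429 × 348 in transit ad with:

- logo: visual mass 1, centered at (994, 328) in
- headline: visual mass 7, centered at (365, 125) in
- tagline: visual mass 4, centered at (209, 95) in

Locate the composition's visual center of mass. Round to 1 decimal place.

(365.4, 131.9)

Total weight = 1 + 7 + 4 = 12.
x-moment: 1·994 + 7·365 + 4·209 = 4385; centroid 4385/12 ≈ 365.42.
y-moment: 1·328 + 7·125 + 4·95 = 1583; centroid 1583/12 ≈ 131.92.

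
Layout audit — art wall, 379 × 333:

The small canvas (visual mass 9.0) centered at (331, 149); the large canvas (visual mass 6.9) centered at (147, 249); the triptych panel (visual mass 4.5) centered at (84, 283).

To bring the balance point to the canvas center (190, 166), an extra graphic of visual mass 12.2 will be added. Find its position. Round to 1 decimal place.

With the extra graphic, Σw becomes 9.0 + 6.9 + 4.5 + 12.2 = 32.6.
x: need Σw·x = 32.6·190 = 6194.0. Existing = 9.0·331 + 6.9·147 + 4.5·84 = 4371.3. Remainder 1822.7 / 12.2 ≈ 149.40.
y: need Σw·y = 32.6·166 = 5411.6. Existing = 9.0·149 + 6.9·249 + 4.5·283 = 4332.6. Remainder 1079.0 / 12.2 ≈ 88.44.

(149.4, 88.4)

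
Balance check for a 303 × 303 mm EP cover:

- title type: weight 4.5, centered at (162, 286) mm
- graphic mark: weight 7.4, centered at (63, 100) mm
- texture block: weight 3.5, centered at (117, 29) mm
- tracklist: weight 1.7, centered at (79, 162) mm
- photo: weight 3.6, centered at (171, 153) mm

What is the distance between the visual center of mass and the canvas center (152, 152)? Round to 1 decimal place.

Σw = 4.5 + 7.4 + 3.5 + 1.7 + 3.6 = 20.7.
x-moment: 4.5·162 + 7.4·63 + 3.5·117 + 1.7·79 + 3.6·171 = 2354.6; centroid 2354.6/20.7 ≈ 113.75.
y-moment: 4.5·286 + 7.4·100 + 3.5·29 + 1.7·162 + 3.6·153 = 2954.7; centroid 2954.7/20.7 ≈ 142.74.
From (152, 152): dx = -38.25, dy = -9.26, so the distance is √(dx²+dy²) ≈ 39.36.

≈ 39.4 mm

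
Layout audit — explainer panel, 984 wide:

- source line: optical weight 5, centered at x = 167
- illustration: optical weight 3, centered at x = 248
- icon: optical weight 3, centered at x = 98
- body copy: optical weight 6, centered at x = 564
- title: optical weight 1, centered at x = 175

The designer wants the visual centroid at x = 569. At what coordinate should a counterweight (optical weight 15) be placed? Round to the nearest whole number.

x ≈ 890

After adding the counterweight, total weight = 5 + 3 + 3 + 6 + 1 + 15 = 33.
x: target moment 33×569 = 18777; current 5·167 + 3·248 + 3·98 + 6·564 + 1·175 = 5432; the counterweight supplies 13345, so x = 13345/15 ≈ 889.67.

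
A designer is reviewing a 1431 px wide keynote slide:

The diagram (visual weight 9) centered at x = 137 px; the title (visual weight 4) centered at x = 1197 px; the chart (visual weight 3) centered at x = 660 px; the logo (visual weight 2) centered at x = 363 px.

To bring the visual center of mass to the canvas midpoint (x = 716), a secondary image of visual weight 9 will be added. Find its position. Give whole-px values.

New total weight: (9 + 4 + 3 + 2) + 9 = 27.
Along x: (8727 + 9·x) / 27 = 716 (existing moment 9·137 + 4·1197 + 3·660 + 2·363 = 8727) ⇒ x = (19332 − 8727) / 9 ≈ 1178.33.

x ≈ 1178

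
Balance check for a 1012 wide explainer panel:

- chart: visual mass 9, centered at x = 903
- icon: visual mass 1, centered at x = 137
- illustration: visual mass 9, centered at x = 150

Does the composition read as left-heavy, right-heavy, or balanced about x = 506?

Σw = 9 + 1 + 9 = 19.
x-moment: 9·903 + 1·137 + 9·150 = 9614; centroid 9614/19 ≈ 506.00.
That equals the midline 506 — balanced.

balanced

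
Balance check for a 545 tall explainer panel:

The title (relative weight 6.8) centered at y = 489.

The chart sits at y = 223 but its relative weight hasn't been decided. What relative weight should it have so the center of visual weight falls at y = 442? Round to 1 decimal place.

w ≈ 1.5

Known: weight 6.8 with moment 6.8·489 = 3325.2.
Balance at y = 442 requires (3325.2 + w·223) / (6.8 + w) = 442.
So w = (442·6.8 − 3325.2)/(223 − 442) = -319.6/-219 ≈ 1.46.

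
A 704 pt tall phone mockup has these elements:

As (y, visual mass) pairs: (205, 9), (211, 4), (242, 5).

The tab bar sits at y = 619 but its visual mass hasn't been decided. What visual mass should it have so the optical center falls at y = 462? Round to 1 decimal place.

w ≈ 28.1

Fixed elements: Σw = 9 + 4 + 5 = 18, Σw·y = 9·205 + 4·211 + 5·242 = 3899.
Set Σw·y/Σw = 462: (3899 + 619w) = 462·(18 + w).
Rearranging, w·(619 − 462) = 462·18 − 3899 = 4417, so w ≈ 4417/157 = 28.13.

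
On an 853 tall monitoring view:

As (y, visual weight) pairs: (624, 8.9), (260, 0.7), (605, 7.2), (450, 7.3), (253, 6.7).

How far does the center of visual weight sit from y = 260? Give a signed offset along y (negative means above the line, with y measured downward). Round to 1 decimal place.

≈ 229.3

Total weight = 8.9 + 0.7 + 7.2 + 7.3 + 6.7 = 30.8.
Σw·y = 8.9·624 + 0.7·260 + 7.2·605 + 7.3·450 + 6.7·253 = 15071.7, so ȳ = 15071.7/30.8 ≈ 489.34.
Against y = 260, that's 489.34 − 260 = 229.34.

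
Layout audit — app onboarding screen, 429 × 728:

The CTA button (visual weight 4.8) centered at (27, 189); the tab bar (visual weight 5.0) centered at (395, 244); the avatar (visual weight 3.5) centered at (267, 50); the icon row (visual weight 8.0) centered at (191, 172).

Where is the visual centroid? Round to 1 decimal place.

Weights sum to 4.8 + 5.0 + 3.5 + 8.0 = 21.3.
x: (4.8·27 + 5.0·395 + 3.5·267 + 8.0·191) / 21.3 = 4567.1 / 21.3 ≈ 214.42
y: (4.8·189 + 5.0·244 + 3.5·50 + 8.0·172) / 21.3 = 3678.2 / 21.3 ≈ 172.69

(214.4, 172.7)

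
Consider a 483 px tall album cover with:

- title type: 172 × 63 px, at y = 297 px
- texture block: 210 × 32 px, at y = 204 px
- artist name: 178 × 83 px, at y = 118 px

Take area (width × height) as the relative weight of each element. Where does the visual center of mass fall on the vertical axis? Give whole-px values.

y ≈ 196

Areas: title type 172·63 = 10836, texture block 210·32 = 6720, artist name 178·83 = 14774. Total weight = 32330.
y: (10836·297 + 6720·204 + 14774·118) / 32330 = 6332504 / 32330 ≈ 195.87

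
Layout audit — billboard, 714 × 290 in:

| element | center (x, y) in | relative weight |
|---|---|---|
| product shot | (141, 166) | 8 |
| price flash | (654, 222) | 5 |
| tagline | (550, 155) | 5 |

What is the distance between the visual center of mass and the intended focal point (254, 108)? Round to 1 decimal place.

Σw = 8 + 5 + 5 = 18.
Σw·x = 8·141 + 5·654 + 5·550 = 7148, so x̄ = 7148/18 ≈ 397.11.
Σw·y = 8·166 + 5·222 + 5·155 = 3213, so ȳ = 3213/18 ≈ 178.50.
Relative to (254, 108): Δ = (143.11, 70.50); |Δ| = √(143.11² + 70.50²) ≈ 159.53.

≈ 159.5 in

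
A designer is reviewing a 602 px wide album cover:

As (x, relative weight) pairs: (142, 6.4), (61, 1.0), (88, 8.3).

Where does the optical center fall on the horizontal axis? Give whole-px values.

x ≈ 108

Σw = 6.4 + 1.0 + 8.3 = 15.7.
Σw·x = 6.4·142 + 1.0·61 + 8.3·88 = 1700.2, so x̄ = 1700.2/15.7 ≈ 108.29.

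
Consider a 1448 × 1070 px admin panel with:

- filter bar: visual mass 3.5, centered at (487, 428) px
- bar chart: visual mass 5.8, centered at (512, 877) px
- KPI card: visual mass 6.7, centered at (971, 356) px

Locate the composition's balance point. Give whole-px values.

(699, 561)

Σw = 3.5 + 5.8 + 6.7 = 16.0.
x: (3.5·487 + 5.8·512 + 6.7·971) / 16.0 = 11179.8 / 16.0 ≈ 698.74
y: (3.5·428 + 5.8·877 + 6.7·356) / 16.0 = 8969.8 / 16.0 ≈ 560.61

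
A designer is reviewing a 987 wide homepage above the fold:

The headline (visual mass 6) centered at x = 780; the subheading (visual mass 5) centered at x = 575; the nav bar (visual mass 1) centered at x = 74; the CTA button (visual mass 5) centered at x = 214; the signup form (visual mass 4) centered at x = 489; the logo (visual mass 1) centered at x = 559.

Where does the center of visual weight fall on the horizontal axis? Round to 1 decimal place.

x ≈ 509.7

Total weight = 6 + 5 + 1 + 5 + 4 + 1 = 22.
Σw·x = 6·780 + 5·575 + 1·74 + 5·214 + 4·489 + 1·559 = 11214, so x̄ = 11214/22 ≈ 509.73.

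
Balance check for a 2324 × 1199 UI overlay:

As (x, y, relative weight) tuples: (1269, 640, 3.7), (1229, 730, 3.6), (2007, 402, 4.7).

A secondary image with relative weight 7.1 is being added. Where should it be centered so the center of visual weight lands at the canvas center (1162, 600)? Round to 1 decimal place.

New total weight: (3.7 + 3.6 + 4.7) + 7.1 = 19.1.
x: target moment 19.1×1162 = 22194.2; current 3.7·1269 + 3.6·1229 + 4.7·2007 = 18552.6; the secondary image supplies 3641.6, so x = 3641.6/7.1 ≈ 512.90.
y: target moment 19.1×600 = 11460.0; current 3.7·640 + 3.6·730 + 4.7·402 = 6885.4; the secondary image supplies 4574.6, so y = 4574.6/7.1 ≈ 644.31.

(512.9, 644.3)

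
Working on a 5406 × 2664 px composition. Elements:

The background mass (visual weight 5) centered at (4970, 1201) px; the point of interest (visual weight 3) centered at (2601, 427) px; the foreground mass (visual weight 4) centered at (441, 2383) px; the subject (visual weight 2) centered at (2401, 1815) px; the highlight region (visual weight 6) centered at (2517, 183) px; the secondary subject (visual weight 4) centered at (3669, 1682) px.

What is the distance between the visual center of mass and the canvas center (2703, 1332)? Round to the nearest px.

≈ 231 px

Total weight = 5 + 3 + 4 + 2 + 6 + 4 = 24.
x: moment 68997 / weight 24 ≈ 2874.88
y: moment 28274 / weight 24 ≈ 1178.08
From (2703, 1332): dx = 171.88, dy = -153.92, so the distance is √(dx²+dy²) ≈ 230.72.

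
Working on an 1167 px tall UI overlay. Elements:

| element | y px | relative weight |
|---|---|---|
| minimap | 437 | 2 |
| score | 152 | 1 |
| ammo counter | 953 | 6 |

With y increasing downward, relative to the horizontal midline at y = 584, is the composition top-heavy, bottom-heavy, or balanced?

bottom-heavy

Total weight = 2 + 1 + 6 = 9.
Σw·y = 2·437 + 1·152 + 6·953 = 6744, so ȳ = 6744/9 ≈ 749.33.
Since 749.3 is below (larger y than) 584, the composition reads bottom-heavy.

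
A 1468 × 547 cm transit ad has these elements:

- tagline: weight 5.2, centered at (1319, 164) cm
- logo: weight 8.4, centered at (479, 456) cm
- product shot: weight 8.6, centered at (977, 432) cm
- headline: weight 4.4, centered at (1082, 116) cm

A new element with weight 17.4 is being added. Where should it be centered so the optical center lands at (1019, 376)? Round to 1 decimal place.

After adding the new element, total weight = 5.2 + 8.4 + 8.6 + 4.4 + 17.4 = 44.0.
x: target moment 44.0×1019 = 44836.0; current 5.2·1319 + 8.4·479 + 8.6·977 + 4.4·1082 = 24045.4; the new element supplies 20790.6, so x = 20790.6/17.4 ≈ 1194.86.
y: target moment 44.0×376 = 16544.0; current 5.2·164 + 8.4·456 + 8.6·432 + 4.4·116 = 8908.8; the new element supplies 7635.2, so y = 7635.2/17.4 ≈ 438.80.

(1194.9, 438.8)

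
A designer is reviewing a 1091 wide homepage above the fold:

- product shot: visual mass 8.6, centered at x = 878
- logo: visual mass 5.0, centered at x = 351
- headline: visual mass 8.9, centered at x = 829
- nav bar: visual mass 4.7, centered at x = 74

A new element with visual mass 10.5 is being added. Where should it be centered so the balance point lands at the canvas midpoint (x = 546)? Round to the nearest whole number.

New total weight: (8.6 + 5.0 + 8.9 + 4.7) + 10.5 = 37.7.
x: target moment 37.7×546 = 20584.2; current 8.6·878 + 5.0·351 + 8.9·829 + 4.7·74 = 17031.7; the new element supplies 3552.5, so x = 3552.5/10.5 ≈ 338.33.

x ≈ 338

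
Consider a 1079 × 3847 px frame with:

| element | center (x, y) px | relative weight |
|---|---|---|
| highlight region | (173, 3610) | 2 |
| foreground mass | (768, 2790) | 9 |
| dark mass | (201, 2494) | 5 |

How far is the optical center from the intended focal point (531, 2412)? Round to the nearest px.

≈ 388 px

Σw = 2 + 9 + 5 = 16.
x-moment: 2·173 + 9·768 + 5·201 = 8263; centroid 8263/16 ≈ 516.44.
y-moment: 2·3610 + 9·2790 + 5·2494 = 44800; centroid 44800/16 ≈ 2800.00.
Offset from (531, 2412): Δx ≈ -14.56, Δy ≈ 388.00; distance = √(Δx² + Δy²) ≈ 388.27.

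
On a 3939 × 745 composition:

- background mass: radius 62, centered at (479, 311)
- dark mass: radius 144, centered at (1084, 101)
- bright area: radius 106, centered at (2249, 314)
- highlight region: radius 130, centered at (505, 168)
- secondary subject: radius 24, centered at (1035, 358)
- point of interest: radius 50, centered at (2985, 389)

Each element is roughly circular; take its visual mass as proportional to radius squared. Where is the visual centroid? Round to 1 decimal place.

Weights ∝ r²: background mass 62² = 3844, dark mass 144² = 20736, bright area 106² = 11236, highlight region 130² = 16900, secondary subject 24² = 576, point of interest 50² = 2500; Σw = 55792.
Σw·x = 66182024; x̄ = 66182024/55792 ≈ 1186.23.
Σw·y = 10835832; ȳ = 10835832/55792 ≈ 194.22.

(1186.2, 194.2)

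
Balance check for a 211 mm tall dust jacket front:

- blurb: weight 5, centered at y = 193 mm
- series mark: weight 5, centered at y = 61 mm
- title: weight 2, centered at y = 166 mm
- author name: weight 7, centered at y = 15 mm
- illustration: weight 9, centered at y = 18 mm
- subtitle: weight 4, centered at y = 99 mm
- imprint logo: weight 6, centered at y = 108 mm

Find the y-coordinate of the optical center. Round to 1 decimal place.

Total weight = 5 + 5 + 2 + 7 + 9 + 4 + 6 = 38.
Σw·y = 2913; ȳ = 2913/38 ≈ 76.66.

y ≈ 76.7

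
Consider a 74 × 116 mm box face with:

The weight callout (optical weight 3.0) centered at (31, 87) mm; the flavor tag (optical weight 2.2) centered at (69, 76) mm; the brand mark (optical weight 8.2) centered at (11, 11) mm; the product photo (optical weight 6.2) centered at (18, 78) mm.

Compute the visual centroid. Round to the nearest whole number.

(23, 51)

Weights sum to 3.0 + 2.2 + 8.2 + 6.2 = 19.6.
x-moment: 3.0·31 + 2.2·69 + 8.2·11 + 6.2·18 = 446.6; centroid 446.6/19.6 ≈ 22.79.
y-moment: 3.0·87 + 2.2·76 + 8.2·11 + 6.2·78 = 1002.0; centroid 1002.0/19.6 ≈ 51.12.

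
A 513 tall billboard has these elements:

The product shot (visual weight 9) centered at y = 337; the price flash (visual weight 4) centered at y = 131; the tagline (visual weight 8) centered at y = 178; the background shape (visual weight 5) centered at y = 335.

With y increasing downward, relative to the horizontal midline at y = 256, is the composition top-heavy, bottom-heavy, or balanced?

Σw = 9 + 4 + 8 + 5 = 26.
Σw·y = 9·337 + 4·131 + 8·178 + 5·335 = 6656, so ȳ = 6656/26 ≈ 256.00.
That equals the midline 256 — balanced.

balanced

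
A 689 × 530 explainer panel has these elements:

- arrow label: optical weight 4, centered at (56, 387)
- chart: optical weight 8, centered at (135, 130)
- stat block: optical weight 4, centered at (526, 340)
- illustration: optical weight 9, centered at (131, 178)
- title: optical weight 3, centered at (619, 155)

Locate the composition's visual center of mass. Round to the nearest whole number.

(230, 215)

Weights sum to 4 + 8 + 4 + 9 + 3 = 28.
Σw·x = 4·56 + 8·135 + 4·526 + 9·131 + 3·619 = 6444, so x̄ = 6444/28 ≈ 230.14.
Σw·y = 4·387 + 8·130 + 4·340 + 9·178 + 3·155 = 6015, so ȳ = 6015/28 ≈ 214.82.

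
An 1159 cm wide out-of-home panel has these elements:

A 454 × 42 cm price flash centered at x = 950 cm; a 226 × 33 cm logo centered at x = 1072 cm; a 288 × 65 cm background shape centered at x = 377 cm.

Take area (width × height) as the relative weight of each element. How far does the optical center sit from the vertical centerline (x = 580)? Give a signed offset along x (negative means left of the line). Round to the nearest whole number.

Taking area as weight: price flash 454·42 = 19068, logo 226·33 = 7458, background shape 288·65 = 18720. Sum 45246.
x-moment: 19068·950 + 7458·1072 + 18720·377 = 33167016; centroid 33167016/45246 ≈ 733.04.
Against x = 580, that's 733.04 − 580 = 153.04.

≈ 153 cm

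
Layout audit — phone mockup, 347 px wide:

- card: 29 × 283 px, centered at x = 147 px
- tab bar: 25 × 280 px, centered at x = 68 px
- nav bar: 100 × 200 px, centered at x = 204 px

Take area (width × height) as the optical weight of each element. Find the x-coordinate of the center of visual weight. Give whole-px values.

Areas: card 29·283 = 8207, tab bar 25·280 = 7000, nav bar 100·200 = 20000. Total weight = 35207.
Σw·x = 8207·147 + 7000·68 + 20000·204 = 5762429, so x̄ = 5762429/35207 ≈ 163.67.

x ≈ 164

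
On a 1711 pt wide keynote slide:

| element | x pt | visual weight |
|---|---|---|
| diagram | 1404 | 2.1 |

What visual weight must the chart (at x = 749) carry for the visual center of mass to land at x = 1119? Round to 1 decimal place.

The single fixed element contributes weight 2.1, moment 2.1·1404 = 2948.4.
Balance at x = 1119 requires (2948.4 + w·749) / (2.1 + w) = 1119.
Rearranging, w·(749 − 1119) = 1119·2.1 − 2948.4 = -598.5, so w ≈ -598.5/-370 = 1.62.

w ≈ 1.6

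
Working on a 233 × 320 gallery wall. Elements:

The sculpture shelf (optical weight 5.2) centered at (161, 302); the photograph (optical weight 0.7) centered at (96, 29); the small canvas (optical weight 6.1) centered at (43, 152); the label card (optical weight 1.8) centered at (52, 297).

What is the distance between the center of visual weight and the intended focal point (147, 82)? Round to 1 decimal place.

Weights sum to 5.2 + 0.7 + 6.1 + 1.8 = 13.8.
x-moment: 5.2·161 + 0.7·96 + 6.1·43 + 1.8·52 = 1260.3; centroid 1260.3/13.8 ≈ 91.33.
y-moment: 5.2·302 + 0.7·29 + 6.1·152 + 1.8·297 = 3052.5; centroid 3052.5/13.8 ≈ 221.20.
From (147, 82): dx = -55.67, dy = 139.20, so the distance is √(dx²+dy²) ≈ 149.92.

≈ 149.9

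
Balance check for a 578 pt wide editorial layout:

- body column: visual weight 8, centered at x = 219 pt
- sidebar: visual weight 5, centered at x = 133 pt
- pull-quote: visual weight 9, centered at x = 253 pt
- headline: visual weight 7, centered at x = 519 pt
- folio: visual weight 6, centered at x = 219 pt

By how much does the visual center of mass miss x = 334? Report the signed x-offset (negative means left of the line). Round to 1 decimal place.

≈ -58.5 pt

Σw = 8 + 5 + 9 + 7 + 6 = 35.
Σw·x = 8·219 + 5·133 + 9·253 + 7·519 + 6·219 = 9641, so x̄ = 9641/35 ≈ 275.46.
Against x = 334, that's 275.46 − 334 = -58.54.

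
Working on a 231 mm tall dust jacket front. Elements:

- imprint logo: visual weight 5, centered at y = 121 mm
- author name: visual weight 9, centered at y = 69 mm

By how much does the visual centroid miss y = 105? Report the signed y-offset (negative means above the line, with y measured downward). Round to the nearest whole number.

Weights sum to 5 + 9 = 14.
y-moment: 5·121 + 9·69 = 1226; centroid 1226/14 ≈ 87.57.
Against y = 105, that's 87.57 − 105 = -17.43.

≈ -17 mm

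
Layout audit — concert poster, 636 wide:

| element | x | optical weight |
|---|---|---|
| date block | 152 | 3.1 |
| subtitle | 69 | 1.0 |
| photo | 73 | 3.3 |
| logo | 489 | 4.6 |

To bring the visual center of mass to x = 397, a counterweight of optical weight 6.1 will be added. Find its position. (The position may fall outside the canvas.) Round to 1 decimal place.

With the counterweight, Σw becomes 3.1 + 1.0 + 3.3 + 4.6 + 6.1 = 18.1.
x: need Σw·x = 18.1·397 = 7185.7. Existing = 3.1·152 + 1.0·69 + 3.3·73 + 4.6·489 = 3030.5. Remainder 4155.2 / 6.1 ≈ 681.18.

x ≈ 681.2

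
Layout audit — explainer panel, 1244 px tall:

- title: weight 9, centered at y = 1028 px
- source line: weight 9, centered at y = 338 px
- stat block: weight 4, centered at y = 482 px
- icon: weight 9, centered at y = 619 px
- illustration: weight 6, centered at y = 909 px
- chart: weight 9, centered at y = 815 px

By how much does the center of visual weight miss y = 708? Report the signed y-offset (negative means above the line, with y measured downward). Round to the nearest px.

≈ 0 px

Weights sum to 9 + 9 + 4 + 9 + 6 + 9 = 46.
y-moment: 9·1028 + 9·338 + 4·482 + 9·619 + 6·909 + 9·815 = 32582; centroid 32582/46 ≈ 708.30.
Offset from y = 708: 708.30 − 708 ≈ 0.30.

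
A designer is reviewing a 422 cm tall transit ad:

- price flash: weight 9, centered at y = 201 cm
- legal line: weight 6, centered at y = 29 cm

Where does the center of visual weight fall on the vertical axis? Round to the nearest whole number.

Total weight = 9 + 6 = 15.
Σw·y = 9·201 + 6·29 = 1983, so ȳ = 1983/15 ≈ 132.20.

y ≈ 132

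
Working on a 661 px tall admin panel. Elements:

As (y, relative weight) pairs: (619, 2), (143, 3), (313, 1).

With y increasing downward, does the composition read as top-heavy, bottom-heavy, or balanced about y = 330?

balanced

Σw = 2 + 3 + 1 = 6.
y: (2·619 + 3·143 + 1·313) / 6 = 1980 / 6 ≈ 330.00
The centroid 330.00 matches the midline at 330, so the layout is balanced.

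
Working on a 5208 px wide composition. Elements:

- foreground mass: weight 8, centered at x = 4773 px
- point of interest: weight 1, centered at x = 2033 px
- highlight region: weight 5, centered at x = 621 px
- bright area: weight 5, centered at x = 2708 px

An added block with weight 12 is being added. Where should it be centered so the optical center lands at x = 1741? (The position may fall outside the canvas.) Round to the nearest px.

x ≈ -241

With the added block, Σw becomes 8 + 1 + 5 + 5 + 12 = 31.
x: target moment 31×1741 = 53971; current 8·4773 + 1·2033 + 5·621 + 5·2708 = 56862; the added block supplies -2891, so x = -2891/12 ≈ -240.92.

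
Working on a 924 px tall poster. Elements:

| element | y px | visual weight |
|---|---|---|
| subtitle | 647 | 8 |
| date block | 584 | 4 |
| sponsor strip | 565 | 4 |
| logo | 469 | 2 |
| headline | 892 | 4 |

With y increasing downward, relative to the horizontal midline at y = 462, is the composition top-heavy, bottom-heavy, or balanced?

Σw = 8 + 4 + 4 + 2 + 4 = 22.
y: (8·647 + 4·584 + 4·565 + 2·469 + 4·892) / 22 = 14278 / 22 ≈ 649.00
649.0 lies below (larger y than) the midline 462, so the layout is bottom-heavy.

bottom-heavy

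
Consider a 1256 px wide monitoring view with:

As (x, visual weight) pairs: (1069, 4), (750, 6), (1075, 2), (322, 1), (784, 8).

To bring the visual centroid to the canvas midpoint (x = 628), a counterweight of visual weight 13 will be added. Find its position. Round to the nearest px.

With the counterweight, Σw becomes 4 + 6 + 2 + 1 + 8 + 13 = 34.
x: target moment 34×628 = 21352; current 4·1069 + 6·750 + 2·1075 + 1·322 + 8·784 = 17520; the counterweight supplies 3832, so x = 3832/13 ≈ 294.77.

x ≈ 295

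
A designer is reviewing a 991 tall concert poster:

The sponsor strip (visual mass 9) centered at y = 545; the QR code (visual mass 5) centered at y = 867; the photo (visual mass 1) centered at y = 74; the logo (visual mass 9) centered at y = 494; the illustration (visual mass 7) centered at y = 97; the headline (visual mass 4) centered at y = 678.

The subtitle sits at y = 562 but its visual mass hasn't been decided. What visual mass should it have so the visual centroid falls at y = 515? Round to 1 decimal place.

w ≈ 18.6

Existing Σw = 35 (9 + 5 + 1 + 9 + 7 + 4); existing moment 9·545 + 5·867 + 1·74 + 9·494 + 7·97 + 4·678 = 17151.
Set Σw·y/Σw = 515: (17151 + 562w) = 515·(35 + w).
Rearranging, w·(562 − 515) = 515·35 − 17151 = 874, so w ≈ 874/47 = 18.60.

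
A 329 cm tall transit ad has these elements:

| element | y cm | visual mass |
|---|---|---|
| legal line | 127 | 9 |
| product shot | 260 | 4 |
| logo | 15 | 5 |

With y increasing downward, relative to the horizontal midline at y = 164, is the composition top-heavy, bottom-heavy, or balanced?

top-heavy

Weights sum to 9 + 4 + 5 = 18.
Σw·y = 9·127 + 4·260 + 5·15 = 2258, so ȳ = 2258/18 ≈ 125.44.
Since 125.4 is above (smaller y than) 164, the composition reads top-heavy.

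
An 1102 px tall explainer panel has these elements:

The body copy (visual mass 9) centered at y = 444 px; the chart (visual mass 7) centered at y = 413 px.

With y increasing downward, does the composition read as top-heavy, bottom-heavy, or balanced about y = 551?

top-heavy

Weights sum to 9 + 7 = 16.
y: (9·444 + 7·413) / 16 = 6887 / 16 ≈ 430.44
Since 430.4 is above (smaller y than) 551, the composition reads top-heavy.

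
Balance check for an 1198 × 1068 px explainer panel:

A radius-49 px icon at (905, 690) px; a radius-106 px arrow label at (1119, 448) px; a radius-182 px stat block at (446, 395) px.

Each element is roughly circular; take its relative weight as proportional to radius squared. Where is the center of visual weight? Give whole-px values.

r² weights: icon 49² = 2401, arrow label 106² = 11236, stat block 182² = 33124. Total = 46761.
Σw·x = 2401·905 + 11236·1119 + 33124·446 = 29519293, so x̄ = 29519293/46761 ≈ 631.28.
Σw·y = 2401·690 + 11236·448 + 33124·395 = 19774398, so ȳ = 19774398/46761 ≈ 422.88.

(631, 423)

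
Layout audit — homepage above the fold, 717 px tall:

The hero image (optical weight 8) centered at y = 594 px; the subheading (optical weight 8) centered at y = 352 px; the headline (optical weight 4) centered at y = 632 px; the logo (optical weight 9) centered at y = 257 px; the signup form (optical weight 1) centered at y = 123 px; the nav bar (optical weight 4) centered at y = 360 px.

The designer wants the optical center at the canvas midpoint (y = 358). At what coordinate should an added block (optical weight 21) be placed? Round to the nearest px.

With the added block, Σw becomes 8 + 8 + 4 + 9 + 1 + 4 + 21 = 55.
y: target moment 55×358 = 19690; current 8·594 + 8·352 + 4·632 + 9·257 + 1·123 + 4·360 = 13972; the added block supplies 5718, so y = 5718/21 ≈ 272.29.

y ≈ 272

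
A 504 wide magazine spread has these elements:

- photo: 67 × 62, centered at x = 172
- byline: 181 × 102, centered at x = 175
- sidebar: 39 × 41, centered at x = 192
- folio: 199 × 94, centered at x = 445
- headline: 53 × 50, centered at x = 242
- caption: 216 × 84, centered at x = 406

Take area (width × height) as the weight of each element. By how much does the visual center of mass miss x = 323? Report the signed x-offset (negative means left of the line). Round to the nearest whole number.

≈ 0

Taking area as weight: photo 67·62 = 4154, byline 181·102 = 18462, sidebar 39·41 = 1599, folio 199·94 = 18706, headline 53·50 = 2650, caption 216·84 = 18144. Sum 63715.
Σw·x = 4154·172 + 18462·175 + 1599·192 + 18706·445 + 2650·242 + 18144·406 = 20584280, so x̄ = 20584280/63715 ≈ 323.07.
Offset from x = 323: 323.07 − 323 ≈ 0.07.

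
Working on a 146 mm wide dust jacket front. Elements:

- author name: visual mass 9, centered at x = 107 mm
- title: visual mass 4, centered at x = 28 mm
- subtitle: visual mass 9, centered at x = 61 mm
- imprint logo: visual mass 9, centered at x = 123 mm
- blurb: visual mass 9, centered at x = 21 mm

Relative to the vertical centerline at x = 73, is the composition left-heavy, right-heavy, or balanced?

Weights sum to 9 + 4 + 9 + 9 + 9 = 40.
x-moment: 9·107 + 4·28 + 9·61 + 9·123 + 9·21 = 2920; centroid 2920/40 ≈ 73.00.
That equals the midline 73 — balanced.

balanced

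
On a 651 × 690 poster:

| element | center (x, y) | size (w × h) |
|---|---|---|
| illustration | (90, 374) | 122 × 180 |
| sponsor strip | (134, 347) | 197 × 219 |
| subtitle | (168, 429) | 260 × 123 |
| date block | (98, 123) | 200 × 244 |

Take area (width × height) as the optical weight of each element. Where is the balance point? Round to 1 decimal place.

Areas: illustration 122·180 = 21960, sponsor strip 197·219 = 43143, subtitle 260·123 = 31980, date block 200·244 = 48800. Total weight = 145883.
Σw·x = 21960·90 + 43143·134 + 31980·168 + 48800·98 = 17912602, so x̄ = 17912602/145883 ≈ 122.79.
Σw·y = 21960·374 + 43143·347 + 31980·429 + 48800·123 = 42905481, so ȳ = 42905481/145883 ≈ 294.11.

(122.8, 294.1)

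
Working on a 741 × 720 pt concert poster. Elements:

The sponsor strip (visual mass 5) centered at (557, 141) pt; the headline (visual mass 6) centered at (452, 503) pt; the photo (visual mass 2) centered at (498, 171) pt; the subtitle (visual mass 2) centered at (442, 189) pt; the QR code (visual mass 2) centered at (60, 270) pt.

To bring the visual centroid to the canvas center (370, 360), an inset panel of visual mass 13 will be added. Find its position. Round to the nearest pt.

(277, 447)

New total weight: (5 + 6 + 2 + 2 + 2) + 13 = 30.
x: target moment 30×370 = 11100; current 5·557 + 6·452 + 2·498 + 2·442 + 2·60 = 7497; the inset panel supplies 3603, so x = 3603/13 ≈ 277.15.
y: target moment 30×360 = 10800; current 5·141 + 6·503 + 2·171 + 2·189 + 2·270 = 4983; the inset panel supplies 5817, so y = 5817/13 ≈ 447.46.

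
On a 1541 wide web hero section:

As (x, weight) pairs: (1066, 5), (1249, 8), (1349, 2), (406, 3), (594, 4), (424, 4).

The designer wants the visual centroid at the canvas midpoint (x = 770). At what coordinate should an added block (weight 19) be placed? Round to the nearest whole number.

x ≈ 597

New total weight: (5 + 8 + 2 + 3 + 4 + 4) + 19 = 45.
x: need Σw·x = 45·770 = 34650. Existing = 5·1066 + 8·1249 + 2·1349 + 3·406 + 4·594 + 4·424 = 23310. Remainder 11340 / 19 ≈ 596.84.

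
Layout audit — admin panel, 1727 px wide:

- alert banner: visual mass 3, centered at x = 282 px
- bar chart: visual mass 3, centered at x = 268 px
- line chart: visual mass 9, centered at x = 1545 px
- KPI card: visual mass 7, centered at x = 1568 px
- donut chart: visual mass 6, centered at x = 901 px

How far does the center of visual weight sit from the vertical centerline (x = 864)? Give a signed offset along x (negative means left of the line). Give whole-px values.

Σw = 3 + 3 + 9 + 7 + 6 = 28.
x-moment: 3·282 + 3·268 + 9·1545 + 7·1568 + 6·901 = 31937; centroid 31937/28 ≈ 1140.61.
Difference: 1140.61 − 864 ≈ 276.61.

≈ 277 px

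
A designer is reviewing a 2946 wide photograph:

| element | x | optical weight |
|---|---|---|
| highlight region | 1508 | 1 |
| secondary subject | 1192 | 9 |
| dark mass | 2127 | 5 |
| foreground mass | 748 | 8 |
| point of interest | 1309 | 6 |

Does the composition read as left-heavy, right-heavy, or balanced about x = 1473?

Total weight = 1 + 9 + 5 + 8 + 6 = 29.
Σw·x = 1·1508 + 9·1192 + 5·2127 + 8·748 + 6·1309 = 36709, so x̄ = 36709/29 ≈ 1265.83.
Since 1265.8 is left of 1473, the composition reads left-heavy.

left-heavy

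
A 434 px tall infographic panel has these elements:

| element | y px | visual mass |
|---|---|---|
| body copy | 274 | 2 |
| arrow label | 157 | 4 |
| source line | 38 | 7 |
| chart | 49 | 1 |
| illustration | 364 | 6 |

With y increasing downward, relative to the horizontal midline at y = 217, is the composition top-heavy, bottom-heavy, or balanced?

Weights sum to 2 + 4 + 7 + 1 + 6 = 20.
Σw·y = 2·274 + 4·157 + 7·38 + 1·49 + 6·364 = 3675, so ȳ = 3675/20 ≈ 183.75.
183.8 lies above (smaller y than) the midline 217, so the layout is top-heavy.

top-heavy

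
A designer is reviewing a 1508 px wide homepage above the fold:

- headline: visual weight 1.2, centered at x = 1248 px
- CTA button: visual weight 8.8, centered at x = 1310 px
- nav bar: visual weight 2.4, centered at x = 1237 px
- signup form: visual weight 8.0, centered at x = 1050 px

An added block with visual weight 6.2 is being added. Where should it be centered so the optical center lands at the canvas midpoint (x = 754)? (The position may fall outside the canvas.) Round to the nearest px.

After adding the added block, total weight = 1.2 + 8.8 + 2.4 + 8.0 + 6.2 = 26.6.
Along x: (24394.4 + 6.2·x) / 26.6 = 754 (existing moment 1.2·1248 + 8.8·1310 + 2.4·1237 + 8.0·1050 = 24394.4) ⇒ x = (20056.4 − 24394.4) / 6.2 ≈ -699.68.

x ≈ -700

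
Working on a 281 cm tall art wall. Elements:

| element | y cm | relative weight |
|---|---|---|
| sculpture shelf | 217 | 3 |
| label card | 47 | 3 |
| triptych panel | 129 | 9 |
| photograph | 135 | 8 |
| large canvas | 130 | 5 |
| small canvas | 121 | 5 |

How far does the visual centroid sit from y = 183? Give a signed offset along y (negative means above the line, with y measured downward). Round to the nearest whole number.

Total weight = 3 + 3 + 9 + 8 + 5 + 5 = 33.
y: (3·217 + 3·47 + 9·129 + 8·135 + 5·130 + 5·121) / 33 = 4288 / 33 ≈ 129.94
Against y = 183, that's 129.94 − 183 = -53.06.

≈ -53 cm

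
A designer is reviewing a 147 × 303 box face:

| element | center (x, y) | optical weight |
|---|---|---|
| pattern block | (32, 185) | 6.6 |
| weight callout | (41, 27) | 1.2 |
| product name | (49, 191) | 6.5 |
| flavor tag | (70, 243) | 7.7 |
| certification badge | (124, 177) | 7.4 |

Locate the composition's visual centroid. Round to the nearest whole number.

Weights sum to 6.6 + 1.2 + 6.5 + 7.7 + 7.4 = 29.4.
x-moment: 6.6·32 + 1.2·41 + 6.5·49 + 7.7·70 + 7.4·124 = 2035.5; centroid 2035.5/29.4 ≈ 69.23.
y-moment: 6.6·185 + 1.2·27 + 6.5·191 + 7.7·243 + 7.4·177 = 5675.8; centroid 5675.8/29.4 ≈ 193.05.

(69, 193)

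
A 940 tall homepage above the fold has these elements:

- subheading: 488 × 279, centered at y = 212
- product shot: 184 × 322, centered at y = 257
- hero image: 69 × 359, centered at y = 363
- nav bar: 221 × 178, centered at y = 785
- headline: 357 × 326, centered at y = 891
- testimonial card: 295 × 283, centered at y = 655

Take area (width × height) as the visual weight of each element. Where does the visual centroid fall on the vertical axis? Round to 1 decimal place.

Areas: subheading 488·279 = 136152, product shot 184·322 = 59248, hero image 69·359 = 24771, nav bar 221·178 = 39338, headline 357·326 = 116382, testimonial card 295·283 = 83485. Total weight = 459376.
Σw·y = 242342200; ȳ = 242342200/459376 ≈ 527.55.

y ≈ 527.5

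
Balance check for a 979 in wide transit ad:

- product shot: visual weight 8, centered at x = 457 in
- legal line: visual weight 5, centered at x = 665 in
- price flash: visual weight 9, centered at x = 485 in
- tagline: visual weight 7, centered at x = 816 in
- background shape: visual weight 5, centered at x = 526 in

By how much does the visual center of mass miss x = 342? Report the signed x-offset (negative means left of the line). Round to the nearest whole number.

≈ 237 in

Total weight = 8 + 5 + 9 + 7 + 5 = 34.
x-moment: 8·457 + 5·665 + 9·485 + 7·816 + 5·526 = 19688; centroid 19688/34 ≈ 579.06.
Against x = 342, that's 579.06 − 342 = 237.06.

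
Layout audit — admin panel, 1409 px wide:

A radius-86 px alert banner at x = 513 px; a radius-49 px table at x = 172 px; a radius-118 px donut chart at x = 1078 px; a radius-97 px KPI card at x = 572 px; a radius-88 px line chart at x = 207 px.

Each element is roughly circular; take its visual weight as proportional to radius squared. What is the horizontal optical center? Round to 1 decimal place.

Weights ∝ r²: alert banner 86² = 7396, table 49² = 2401, donut chart 118² = 13924, KPI card 97² = 9409, line chart 88² = 7744; Σw = 40874.
x: (7396·513 + 2401·172 + 13924·1078 + 9409·572 + 7744·207) / 40874 = 26202148 / 40874 ≈ 641.05

x ≈ 641.0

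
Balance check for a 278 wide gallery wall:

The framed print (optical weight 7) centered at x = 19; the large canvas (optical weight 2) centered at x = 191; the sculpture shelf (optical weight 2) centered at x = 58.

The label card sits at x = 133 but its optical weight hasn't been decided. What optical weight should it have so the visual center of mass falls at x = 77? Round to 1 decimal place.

w ≈ 3.9

Fixed elements: Σw = 7 + 2 + 2 = 11, Σw·x = 7·19 + 2·191 + 2·58 = 631.
Set Σw·x/Σw = 77: (631 + 133w) = 77·(11 + w).
Rearranging, w·(133 − 77) = 77·11 − 631 = 216, so w ≈ 216/56 = 3.86.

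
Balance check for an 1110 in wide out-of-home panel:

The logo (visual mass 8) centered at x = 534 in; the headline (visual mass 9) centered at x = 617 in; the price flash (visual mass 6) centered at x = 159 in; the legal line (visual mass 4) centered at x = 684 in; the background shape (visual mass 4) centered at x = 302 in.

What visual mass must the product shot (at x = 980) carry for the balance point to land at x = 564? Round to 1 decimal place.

Existing Σw = 31 (8 + 9 + 6 + 4 + 4); existing moment 8·534 + 9·617 + 6·159 + 4·684 + 4·302 = 14723.
Set Σw·x/Σw = 564: (14723 + 980w) = 564·(31 + w).
Rearranging, w·(980 − 564) = 564·31 − 14723 = 2761, so w ≈ 2761/416 = 6.64.

w ≈ 6.6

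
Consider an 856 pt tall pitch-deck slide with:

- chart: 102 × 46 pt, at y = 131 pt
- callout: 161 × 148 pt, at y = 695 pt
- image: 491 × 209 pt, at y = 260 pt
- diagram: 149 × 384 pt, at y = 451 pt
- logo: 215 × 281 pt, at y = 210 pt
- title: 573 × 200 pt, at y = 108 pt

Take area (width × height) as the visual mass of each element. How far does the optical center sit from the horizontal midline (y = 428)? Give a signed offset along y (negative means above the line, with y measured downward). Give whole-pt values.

≈ -167 pt

Areas → weights: chart 102·46 = 4692, callout 161·148 = 23828, image 491·209 = 102619, diagram 149·384 = 57216, logo 215·281 = 60415, title 573·200 = 114600; Σw = 363370.
Σw·y = 94724418; ȳ = 94724418/363370 ≈ 260.68.
Offset from y = 428: 260.68 − 428 ≈ -167.32.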